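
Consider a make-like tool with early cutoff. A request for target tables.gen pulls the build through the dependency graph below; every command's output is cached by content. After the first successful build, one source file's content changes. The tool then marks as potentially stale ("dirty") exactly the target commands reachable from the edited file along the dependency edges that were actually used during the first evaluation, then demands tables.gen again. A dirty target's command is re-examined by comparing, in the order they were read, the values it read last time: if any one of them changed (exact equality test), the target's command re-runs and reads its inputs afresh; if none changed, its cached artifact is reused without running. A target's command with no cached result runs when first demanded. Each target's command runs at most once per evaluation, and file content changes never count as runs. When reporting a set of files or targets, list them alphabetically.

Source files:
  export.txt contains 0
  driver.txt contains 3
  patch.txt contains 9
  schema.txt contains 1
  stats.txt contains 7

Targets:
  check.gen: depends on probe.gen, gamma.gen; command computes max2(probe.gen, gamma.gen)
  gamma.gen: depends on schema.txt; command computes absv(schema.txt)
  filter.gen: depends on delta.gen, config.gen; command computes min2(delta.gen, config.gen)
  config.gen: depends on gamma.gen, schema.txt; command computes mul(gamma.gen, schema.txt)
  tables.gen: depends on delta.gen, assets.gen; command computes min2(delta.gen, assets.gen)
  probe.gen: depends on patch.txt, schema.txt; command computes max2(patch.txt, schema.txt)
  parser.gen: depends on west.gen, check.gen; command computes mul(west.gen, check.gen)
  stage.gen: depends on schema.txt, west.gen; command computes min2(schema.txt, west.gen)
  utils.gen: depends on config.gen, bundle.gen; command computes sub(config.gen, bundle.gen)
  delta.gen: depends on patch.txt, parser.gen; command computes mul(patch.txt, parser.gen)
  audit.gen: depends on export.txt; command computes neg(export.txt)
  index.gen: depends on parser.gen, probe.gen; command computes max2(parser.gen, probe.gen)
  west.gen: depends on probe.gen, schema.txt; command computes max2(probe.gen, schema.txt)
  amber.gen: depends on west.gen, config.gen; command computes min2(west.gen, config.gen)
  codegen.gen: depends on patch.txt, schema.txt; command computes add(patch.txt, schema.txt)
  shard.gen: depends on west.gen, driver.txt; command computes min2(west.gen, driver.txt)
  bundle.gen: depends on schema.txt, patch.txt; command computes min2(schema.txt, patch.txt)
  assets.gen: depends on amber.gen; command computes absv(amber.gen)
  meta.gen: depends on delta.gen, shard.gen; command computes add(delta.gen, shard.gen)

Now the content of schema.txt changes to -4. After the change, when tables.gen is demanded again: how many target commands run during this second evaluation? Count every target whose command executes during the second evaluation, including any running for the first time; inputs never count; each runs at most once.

8 target commands run: amber.gen, assets.gen, check.gen, config.gen, gamma.gen, probe.gen, tables.gen, west.gen.
Note where the cutoff bites: parser.gen is checked, finds nothing changed, and keeps its cache.

First demand of the output computes:
  gamma.gen = absv(1) = 1
  config.gen = mul(1, 1) = 1
  probe.gen = max2(9, 1) = 9
  check.gen = max2(9, 1) = 9
  west.gen = max2(9, 1) = 9
  amber.gen = min2(9, 1) = 1
  assets.gen = absv(1) = 1
  parser.gen = mul(9, 9) = 81
  delta.gen = mul(9, 81) = 729
  tables.gen = min2(729, 1) = 1

After the edit, cleaning proceeds:
  gamma.gen: a read changed (schema.txt 1->-4) — executes, giving 4.
  config.gen: a read changed (gamma.gen 1->4; schema.txt 1->-4) — executes, giving -16.
  probe.gen: a read changed (schema.txt 1->-4) — executes, giving 9 — identical to its old value.
  check.gen: a read changed (gamma.gen 1->4) — executes, giving 9 — identical to its old value.
  west.gen: a read changed (schema.txt 1->-4) — executes, giving 9 — identical to its old value.
  amber.gen: a read changed (config.gen 1->-16) — executes, giving -16.
  assets.gen: a read changed (amber.gen 1->-16) — executes, giving 16.
  parser.gen: dirty, but its reads are unchanged (west.gen unchanged, check.gen unchanged); cached 81 stands.
  delta.gen: dirty, but its reads are unchanged (patch.txt unchanged, parser.gen unchanged); cached 729 stands.
  tables.gen: a read changed (assets.gen 1->16) — executes, giving 16.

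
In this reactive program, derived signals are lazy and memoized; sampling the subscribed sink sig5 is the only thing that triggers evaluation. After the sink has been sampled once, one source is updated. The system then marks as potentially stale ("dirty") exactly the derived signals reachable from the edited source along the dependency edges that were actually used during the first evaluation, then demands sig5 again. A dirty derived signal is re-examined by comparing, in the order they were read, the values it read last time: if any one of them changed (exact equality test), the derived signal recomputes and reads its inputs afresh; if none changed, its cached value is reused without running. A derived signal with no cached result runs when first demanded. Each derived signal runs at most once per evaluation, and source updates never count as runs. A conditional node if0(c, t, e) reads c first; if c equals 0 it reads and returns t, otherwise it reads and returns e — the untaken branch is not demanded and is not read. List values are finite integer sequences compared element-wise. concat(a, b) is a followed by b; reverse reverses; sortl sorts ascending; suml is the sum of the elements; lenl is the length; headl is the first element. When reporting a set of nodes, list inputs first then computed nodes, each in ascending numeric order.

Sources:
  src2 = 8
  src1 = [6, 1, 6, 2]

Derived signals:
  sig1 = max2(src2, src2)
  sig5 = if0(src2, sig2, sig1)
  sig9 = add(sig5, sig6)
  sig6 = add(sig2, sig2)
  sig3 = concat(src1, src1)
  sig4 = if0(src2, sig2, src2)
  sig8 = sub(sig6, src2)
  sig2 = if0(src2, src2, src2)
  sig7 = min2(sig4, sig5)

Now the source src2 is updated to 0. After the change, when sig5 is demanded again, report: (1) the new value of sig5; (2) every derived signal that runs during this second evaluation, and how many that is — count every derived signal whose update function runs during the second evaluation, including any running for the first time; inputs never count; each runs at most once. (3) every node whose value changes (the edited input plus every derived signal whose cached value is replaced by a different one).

Demanding sig5 again yields 0.
2 derived signals run: sig2, sig5.
The nodes whose values change: src2, sig5.
Note the branch switch — demand abandons sig1, which is never re-examined.

First demand of the output computes:
  sig1 = max2(8, 8) = 8
  sig5 = if0(src2=8 -> else branch sig1) = 8

After the edit, cleaning proceeds:
  sig1: stays stale; no demand reaches it after the flip.
  sig2: had never run; runs now, result 0.
  sig5: a read changed (src2 8->0) — executes, giving 0.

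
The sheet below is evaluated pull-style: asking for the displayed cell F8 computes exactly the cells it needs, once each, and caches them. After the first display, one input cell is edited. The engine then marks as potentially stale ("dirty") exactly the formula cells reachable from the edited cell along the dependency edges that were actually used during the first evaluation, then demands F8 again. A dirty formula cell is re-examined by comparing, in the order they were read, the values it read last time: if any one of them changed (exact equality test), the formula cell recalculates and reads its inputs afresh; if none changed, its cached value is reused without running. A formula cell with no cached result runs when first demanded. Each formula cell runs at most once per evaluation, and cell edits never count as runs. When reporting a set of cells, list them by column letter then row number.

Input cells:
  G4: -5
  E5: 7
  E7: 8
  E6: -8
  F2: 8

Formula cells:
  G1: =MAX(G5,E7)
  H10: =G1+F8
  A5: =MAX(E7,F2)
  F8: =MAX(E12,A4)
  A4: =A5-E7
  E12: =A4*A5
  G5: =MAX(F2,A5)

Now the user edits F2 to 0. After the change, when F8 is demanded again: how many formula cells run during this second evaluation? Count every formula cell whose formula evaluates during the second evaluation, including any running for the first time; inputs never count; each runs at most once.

First demand of the output computes:
  A5 = MAX(8, 8) = 8
  A4 = 8 - 8 = 0
  E12 = 0 * 8 = 0
  F8 = MAX(0, 0) = 0

After the edit, cleaning proceeds:
  A5: a read changed (F2 8->0) — executes, giving 8 — identical to its old value.
  A4: dirty, but its reads are unchanged (A5 unchanged, E7 unchanged); cached 0 stands.
  E12: dirty, but its reads are unchanged (A4 unchanged, A5 unchanged); cached 0 stands.
  F8: dirty, but its reads are unchanged (E12 unchanged, A4 unchanged); cached 0 stands.

Note the absorption at A5: it re-runs yet its value is the same, leaving the output's value untouched.

1 formula cells run: A5.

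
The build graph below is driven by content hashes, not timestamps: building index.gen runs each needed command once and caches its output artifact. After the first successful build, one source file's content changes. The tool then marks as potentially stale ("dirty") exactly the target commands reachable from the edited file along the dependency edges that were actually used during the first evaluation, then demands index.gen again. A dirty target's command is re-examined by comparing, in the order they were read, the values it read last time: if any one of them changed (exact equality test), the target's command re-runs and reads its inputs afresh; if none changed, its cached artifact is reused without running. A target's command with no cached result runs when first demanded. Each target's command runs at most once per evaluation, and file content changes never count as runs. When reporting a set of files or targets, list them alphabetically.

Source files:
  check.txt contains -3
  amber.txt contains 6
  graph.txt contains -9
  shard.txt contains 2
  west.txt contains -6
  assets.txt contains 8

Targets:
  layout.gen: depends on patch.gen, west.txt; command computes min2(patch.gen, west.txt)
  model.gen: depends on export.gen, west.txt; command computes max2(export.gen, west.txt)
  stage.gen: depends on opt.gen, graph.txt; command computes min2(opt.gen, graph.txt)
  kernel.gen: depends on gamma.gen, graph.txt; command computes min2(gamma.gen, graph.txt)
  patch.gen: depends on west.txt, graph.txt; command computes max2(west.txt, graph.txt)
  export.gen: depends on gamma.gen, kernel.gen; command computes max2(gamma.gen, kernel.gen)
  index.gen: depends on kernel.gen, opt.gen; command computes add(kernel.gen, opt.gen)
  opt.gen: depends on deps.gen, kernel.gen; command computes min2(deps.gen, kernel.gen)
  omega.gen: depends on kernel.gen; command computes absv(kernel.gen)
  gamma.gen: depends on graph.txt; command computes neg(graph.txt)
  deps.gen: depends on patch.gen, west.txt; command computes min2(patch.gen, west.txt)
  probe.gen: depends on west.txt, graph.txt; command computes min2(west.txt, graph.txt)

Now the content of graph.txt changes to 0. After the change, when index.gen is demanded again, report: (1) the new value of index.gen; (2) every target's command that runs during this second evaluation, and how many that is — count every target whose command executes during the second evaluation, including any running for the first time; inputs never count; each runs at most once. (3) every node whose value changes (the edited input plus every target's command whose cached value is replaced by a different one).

index.gen now evaluates to -6.
Run set: deps.gen, gamma.gen, index.gen, kernel.gen, opt.gen, patch.gen (6 run).
Changed values: gamma.gen, graph.txt, index.gen, kernel.gen, opt.gen, patch.gen.

Initial pass — values computed on the first demand:
  gamma.gen = neg(-9) = 9
  kernel.gen = min2(9, -9) = -9
  patch.gen = max2(-6, -9) = -6
  deps.gen = min2(-6, -6) = -6
  opt.gen = min2(-6, -9) = -9
  index.gen = add(-9, -9) = -18

Second demand — change propagation:
  gamma.gen: re-runs because graph.txt -9->0; new result 0.
  kernel.gen: re-runs because gamma.gen 9->0; graph.txt -9->0; new result 0.
  patch.gen: re-runs because graph.txt -9->0; new result 0.
  deps.gen: re-runs because patch.gen -6->0; new result -6 (unchanged).
  opt.gen: re-runs because kernel.gen -9->0; new result -6.
  index.gen: re-runs because kernel.gen -9->0; opt.gen -9->-6; new result -6.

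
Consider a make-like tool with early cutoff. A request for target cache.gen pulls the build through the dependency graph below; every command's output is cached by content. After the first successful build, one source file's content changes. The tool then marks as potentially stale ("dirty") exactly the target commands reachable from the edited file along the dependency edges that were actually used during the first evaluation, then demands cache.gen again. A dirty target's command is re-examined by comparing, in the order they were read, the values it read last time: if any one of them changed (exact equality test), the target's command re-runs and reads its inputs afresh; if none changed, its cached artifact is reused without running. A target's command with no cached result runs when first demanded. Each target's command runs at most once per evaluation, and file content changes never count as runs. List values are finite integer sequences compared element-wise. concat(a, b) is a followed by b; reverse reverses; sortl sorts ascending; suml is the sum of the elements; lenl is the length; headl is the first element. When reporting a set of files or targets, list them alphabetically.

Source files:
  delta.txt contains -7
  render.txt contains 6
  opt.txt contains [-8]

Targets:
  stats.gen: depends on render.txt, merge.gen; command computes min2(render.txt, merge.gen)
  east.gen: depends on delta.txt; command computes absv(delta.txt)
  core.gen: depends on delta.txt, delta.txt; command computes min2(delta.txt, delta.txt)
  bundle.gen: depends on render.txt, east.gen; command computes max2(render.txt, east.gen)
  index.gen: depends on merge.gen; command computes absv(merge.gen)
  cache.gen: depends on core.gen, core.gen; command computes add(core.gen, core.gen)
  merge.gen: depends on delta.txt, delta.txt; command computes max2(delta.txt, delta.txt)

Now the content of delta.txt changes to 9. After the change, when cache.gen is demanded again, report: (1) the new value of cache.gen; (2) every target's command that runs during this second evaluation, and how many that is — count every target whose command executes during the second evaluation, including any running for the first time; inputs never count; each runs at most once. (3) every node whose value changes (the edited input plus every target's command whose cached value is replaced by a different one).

Demanding cache.gen again yields 18.
2 target commands run: cache.gen, core.gen.
The nodes whose values change: cache.gen, core.gen, delta.txt.

First demand of the output computes:
  core.gen = min2(-7, -7) = -7
  cache.gen = add(-7, -7) = -14

After the edit, cleaning proceeds:
  core.gen: a read changed (delta.txt -7->9; delta.txt -7->9) — executes, giving 9.
  cache.gen: a read changed (core.gen -7->9; core.gen -7->9) — executes, giving 18.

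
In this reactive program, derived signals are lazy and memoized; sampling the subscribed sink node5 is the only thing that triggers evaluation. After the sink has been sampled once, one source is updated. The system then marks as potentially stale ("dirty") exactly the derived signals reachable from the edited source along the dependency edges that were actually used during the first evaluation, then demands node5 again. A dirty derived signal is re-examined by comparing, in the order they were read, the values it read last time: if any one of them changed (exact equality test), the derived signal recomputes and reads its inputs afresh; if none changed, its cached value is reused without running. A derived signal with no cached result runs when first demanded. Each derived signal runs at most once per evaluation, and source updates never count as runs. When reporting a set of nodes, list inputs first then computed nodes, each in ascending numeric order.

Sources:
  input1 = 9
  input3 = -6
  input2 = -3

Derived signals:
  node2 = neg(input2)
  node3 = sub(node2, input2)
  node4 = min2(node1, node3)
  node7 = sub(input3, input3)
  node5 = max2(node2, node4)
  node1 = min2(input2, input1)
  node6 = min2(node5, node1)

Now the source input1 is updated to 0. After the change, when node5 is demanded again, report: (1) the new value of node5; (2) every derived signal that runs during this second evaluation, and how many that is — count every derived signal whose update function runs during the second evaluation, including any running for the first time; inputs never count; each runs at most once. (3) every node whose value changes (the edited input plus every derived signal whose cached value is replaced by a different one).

Demanding node5 again yields 3.
1 derived signals run: node1.
The nodes whose values change: input1.
Note the absorption at node1: it re-runs yet its value is the same, leaving the output's value untouched.

First demand of the output computes:
  node1 = min2(-3, 9) = -3
  node2 = neg(-3) = 3
  node3 = sub(3, -3) = 6
  node4 = min2(-3, 6) = -3
  node5 = max2(3, -3) = 3

After the edit, cleaning proceeds:
  node1: a read changed (input1 9->0) — executes, giving -3 — identical to its old value.
  node4: dirty, but its reads are unchanged (node1 unchanged, node3 unchanged); cached -3 stands.
  node5: dirty, but its reads are unchanged (node2 unchanged, node4 unchanged); cached 3 stands.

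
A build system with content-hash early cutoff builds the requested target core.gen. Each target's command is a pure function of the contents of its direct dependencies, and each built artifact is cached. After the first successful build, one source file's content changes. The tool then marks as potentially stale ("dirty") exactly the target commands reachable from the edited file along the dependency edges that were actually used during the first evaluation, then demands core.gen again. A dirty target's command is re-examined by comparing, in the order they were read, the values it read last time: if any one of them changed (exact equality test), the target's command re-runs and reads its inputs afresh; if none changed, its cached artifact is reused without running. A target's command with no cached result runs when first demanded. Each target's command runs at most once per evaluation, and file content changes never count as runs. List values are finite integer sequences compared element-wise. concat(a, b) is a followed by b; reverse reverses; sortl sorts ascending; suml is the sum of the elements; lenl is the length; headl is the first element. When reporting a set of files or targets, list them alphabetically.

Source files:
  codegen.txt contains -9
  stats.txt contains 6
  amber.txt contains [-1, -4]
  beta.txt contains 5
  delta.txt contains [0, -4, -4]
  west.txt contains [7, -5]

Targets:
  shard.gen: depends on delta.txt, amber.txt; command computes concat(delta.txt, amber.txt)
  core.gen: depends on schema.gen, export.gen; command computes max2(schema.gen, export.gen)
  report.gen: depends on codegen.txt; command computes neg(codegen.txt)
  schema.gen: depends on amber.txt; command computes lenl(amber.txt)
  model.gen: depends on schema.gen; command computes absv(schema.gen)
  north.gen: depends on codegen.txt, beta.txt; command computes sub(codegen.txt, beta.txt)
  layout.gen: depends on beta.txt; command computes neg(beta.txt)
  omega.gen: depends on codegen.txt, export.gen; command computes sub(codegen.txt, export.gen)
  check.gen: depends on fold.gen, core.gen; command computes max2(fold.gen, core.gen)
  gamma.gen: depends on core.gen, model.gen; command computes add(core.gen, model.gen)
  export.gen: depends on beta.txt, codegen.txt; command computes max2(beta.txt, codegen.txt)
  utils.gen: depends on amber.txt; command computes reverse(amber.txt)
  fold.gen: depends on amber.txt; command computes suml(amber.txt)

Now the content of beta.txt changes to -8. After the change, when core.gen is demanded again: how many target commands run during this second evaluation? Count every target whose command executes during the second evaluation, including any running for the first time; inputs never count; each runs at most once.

First evaluation (everything demanded from the output):
  export.gen = max2(5, -9) = 5
  schema.gen = lenl([-1, -4]) = 2
  core.gen = max2(2, 5) = 5

Propagation after the edit:
  export.gen: runs — beta.txt 5->-8; result -8.
  core.gen: runs — export.gen 5->-8; result 2.

Target commands that run: core.gen, export.gen — 2 in total.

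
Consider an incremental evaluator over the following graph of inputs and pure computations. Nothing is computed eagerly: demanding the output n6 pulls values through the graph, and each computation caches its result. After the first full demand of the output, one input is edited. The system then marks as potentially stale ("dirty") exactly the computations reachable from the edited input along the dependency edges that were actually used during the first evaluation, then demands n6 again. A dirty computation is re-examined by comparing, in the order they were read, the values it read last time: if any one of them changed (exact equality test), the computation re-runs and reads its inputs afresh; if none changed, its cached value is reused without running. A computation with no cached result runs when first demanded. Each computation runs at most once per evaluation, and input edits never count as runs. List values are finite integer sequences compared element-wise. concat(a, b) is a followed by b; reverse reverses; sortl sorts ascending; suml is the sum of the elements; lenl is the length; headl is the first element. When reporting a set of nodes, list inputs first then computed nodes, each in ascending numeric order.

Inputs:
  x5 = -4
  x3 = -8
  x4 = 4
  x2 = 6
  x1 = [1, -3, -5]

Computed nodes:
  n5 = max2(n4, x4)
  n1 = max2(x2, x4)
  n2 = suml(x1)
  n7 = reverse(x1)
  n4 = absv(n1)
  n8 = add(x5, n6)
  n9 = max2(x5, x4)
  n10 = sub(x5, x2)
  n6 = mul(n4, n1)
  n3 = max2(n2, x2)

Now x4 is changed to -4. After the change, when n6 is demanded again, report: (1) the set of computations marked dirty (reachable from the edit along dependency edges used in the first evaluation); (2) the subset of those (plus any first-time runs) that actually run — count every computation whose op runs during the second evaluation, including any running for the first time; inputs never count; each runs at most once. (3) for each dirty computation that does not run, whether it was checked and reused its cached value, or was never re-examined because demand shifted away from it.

Dirty set: n1, n4, n6.
Run set: n1 (1 run).
Re-examined without running (cache reused): n4, n6.
The important point: n1 recomputes to an identical value, and the output ends up unchanged.

Initial pass — values computed on the first demand:
  n1 = max2(6, 4) = 6
  n4 = absv(6) = 6
  n6 = mul(6, 6) = 36

Second demand — change propagation:
  n1: re-runs because x4 4->-4; new result 6 (unchanged).
  n4: re-examined; everything it read last time is the same (n1 unchanged) — cache 6 kept, no run.
  n6: re-examined; everything it read last time is the same (n4 unchanged, n1 unchanged) — cache 36 kept, no run.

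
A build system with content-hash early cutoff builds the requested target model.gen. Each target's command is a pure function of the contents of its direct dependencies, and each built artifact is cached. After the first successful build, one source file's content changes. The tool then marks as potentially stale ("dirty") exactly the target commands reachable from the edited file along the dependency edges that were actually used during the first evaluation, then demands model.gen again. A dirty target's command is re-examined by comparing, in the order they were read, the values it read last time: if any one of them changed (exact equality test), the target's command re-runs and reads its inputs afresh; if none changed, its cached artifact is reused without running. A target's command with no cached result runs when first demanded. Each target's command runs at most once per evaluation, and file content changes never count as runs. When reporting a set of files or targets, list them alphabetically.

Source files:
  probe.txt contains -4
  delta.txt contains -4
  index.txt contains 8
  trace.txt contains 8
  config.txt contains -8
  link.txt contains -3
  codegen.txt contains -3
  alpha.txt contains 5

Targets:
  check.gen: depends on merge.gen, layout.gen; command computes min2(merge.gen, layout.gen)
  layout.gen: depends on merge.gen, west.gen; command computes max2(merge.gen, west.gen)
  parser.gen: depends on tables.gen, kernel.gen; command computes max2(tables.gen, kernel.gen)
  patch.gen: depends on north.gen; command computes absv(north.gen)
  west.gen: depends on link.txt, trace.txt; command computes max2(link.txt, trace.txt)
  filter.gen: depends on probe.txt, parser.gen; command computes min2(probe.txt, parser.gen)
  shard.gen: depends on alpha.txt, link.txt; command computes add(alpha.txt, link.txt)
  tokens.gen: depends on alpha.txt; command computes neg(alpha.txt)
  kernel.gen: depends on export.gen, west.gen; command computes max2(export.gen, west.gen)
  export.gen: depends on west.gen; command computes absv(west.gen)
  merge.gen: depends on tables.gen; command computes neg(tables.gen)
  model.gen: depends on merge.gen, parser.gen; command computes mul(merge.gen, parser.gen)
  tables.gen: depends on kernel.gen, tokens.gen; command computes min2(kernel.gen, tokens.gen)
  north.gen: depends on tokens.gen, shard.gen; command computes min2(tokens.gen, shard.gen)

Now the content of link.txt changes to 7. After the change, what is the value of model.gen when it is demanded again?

New value of model.gen: 40.
Key observation: the change is absorbed at west.gen — it re-runs but produces the same value, and the output's value is unchanged.

First evaluation (everything demanded from the output):
  tokens.gen = neg(5) = -5
  west.gen = max2(-3, 8) = 8
  export.gen = absv(8) = 8
  kernel.gen = max2(8, 8) = 8
  tables.gen = min2(8, -5) = -5
  merge.gen = neg(-5) = 5
  parser.gen = max2(-5, 8) = 8
  model.gen = mul(5, 8) = 40

Propagation after the edit:
  west.gen: runs — link.txt -3->7; result 8 (same value as before).
  export.gen: checked — values it read are unchanged (west.gen unchanged); reused cached 8 without running.
  kernel.gen: checked — values it read are unchanged (export.gen unchanged, west.gen unchanged); reused cached 8 without running.
  tables.gen: checked — values it read are unchanged (kernel.gen unchanged, tokens.gen unchanged); reused cached -5 without running.
  merge.gen: checked — values it read are unchanged (tables.gen unchanged); reused cached 5 without running.
  parser.gen: checked — values it read are unchanged (tables.gen unchanged, kernel.gen unchanged); reused cached 8 without running.
  model.gen: checked — values it read are unchanged (merge.gen unchanged, parser.gen unchanged); reused cached 40 without running.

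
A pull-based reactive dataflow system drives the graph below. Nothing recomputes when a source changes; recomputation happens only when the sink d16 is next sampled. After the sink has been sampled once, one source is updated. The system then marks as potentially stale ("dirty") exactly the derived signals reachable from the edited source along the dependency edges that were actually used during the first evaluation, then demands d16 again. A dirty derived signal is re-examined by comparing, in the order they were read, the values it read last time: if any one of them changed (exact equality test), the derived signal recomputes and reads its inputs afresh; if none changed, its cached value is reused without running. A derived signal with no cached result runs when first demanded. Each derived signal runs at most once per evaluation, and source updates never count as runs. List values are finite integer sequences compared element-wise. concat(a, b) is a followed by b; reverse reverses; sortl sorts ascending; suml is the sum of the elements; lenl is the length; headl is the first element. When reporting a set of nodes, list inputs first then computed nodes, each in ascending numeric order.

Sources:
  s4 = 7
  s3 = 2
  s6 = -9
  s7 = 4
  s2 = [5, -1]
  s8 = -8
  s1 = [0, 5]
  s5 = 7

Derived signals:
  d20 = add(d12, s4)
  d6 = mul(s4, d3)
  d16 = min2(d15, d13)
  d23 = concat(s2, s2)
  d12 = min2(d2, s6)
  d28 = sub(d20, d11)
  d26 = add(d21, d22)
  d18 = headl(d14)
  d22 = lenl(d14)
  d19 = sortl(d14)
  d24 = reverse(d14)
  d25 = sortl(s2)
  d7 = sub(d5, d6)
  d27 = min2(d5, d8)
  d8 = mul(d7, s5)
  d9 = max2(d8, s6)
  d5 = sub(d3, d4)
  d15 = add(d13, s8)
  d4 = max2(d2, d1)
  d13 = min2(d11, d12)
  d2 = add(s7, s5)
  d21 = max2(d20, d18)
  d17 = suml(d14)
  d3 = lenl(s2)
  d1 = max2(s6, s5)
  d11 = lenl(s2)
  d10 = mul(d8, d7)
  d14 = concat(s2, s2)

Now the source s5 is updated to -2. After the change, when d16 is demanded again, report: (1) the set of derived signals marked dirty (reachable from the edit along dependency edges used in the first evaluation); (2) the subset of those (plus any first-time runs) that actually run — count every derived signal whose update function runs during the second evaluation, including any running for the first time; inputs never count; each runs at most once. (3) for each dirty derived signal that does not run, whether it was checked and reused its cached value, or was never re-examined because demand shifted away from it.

Marked dirty: d2, d12, d13, d15, d16.
Derived signals that run: d2, d12 — 2 in total.
Checked but reused from cache: d13, d15, d16.
Key observation: the change is absorbed at d12 — it re-runs but produces the same value, and the output's value is unchanged.

First evaluation (everything demanded from the output):
  d2 = add(4, 7) = 11
  d11 = lenl([5, -1]) = 2
  d12 = min2(11, -9) = -9
  d13 = min2(2, -9) = -9
  d15 = add(-9, -8) = -17
  d16 = min2(-17, -9) = -17

Propagation after the edit:
  d2: runs — s5 7->-2; result 2.
  d12: runs — d2 11->2; result -9 (same value as before).
  d13: checked — values it read are unchanged (d11 unchanged, d12 unchanged); reused cached -9 without running.
  d15: checked — values it read are unchanged (d13 unchanged, s8 unchanged); reused cached -17 without running.
  d16: checked — values it read are unchanged (d15 unchanged, d13 unchanged); reused cached -17 without running.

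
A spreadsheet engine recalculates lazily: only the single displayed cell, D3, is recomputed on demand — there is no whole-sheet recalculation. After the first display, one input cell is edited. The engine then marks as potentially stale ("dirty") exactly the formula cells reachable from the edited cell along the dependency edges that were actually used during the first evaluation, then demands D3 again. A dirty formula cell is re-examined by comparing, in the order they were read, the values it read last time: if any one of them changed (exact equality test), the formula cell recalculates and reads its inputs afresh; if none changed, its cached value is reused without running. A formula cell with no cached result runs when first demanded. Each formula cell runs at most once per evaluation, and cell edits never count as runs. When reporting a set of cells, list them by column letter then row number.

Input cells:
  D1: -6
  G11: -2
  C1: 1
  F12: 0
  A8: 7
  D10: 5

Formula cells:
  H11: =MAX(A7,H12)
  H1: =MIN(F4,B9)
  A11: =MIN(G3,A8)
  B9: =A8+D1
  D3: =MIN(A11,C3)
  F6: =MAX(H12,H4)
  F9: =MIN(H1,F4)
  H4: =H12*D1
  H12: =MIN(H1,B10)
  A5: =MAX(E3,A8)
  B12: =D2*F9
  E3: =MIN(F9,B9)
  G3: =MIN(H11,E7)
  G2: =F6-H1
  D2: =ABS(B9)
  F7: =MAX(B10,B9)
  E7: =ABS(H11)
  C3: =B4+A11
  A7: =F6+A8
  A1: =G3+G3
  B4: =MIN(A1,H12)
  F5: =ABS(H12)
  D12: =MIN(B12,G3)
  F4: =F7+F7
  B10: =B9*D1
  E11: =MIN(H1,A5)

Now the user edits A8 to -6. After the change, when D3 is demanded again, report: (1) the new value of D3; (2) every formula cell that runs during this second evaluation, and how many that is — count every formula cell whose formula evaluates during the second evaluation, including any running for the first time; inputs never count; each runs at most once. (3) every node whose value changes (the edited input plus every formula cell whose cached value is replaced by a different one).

New value of D3: -18.
Formula cells that run: A1, A7, A11, B4, B9, B10, C3, D3, E7, F4, F6, F7, G3, H1, H4, H11, H12 — 17 in total.
Values that change: A1, A7, A8, A11, B4, B9, B10, C3, D3, E7, F4, F6, F7, G3, H1, H4, H11, H12.

First evaluation (everything demanded from the output):
  B9 = 7 + -6 = 1
  B10 = 1 * -6 = -6
  F7 = MAX(-6, 1) = 1
  F4 = 1 + 1 = 2
  H1 = MIN(2, 1) = 1
  H12 = MIN(1, -6) = -6
  H4 = -6 * -6 = 36
  F6 = MAX(-6, 36) = 36
  A7 = 36 + 7 = 43
  H11 = MAX(43, -6) = 43
  E7 = ABS(43) = 43
  G3 = MIN(43, 43) = 43
  A1 = 43 + 43 = 86
  A11 = MIN(43, 7) = 7
  B4 = MIN(86, -6) = -6
  C3 = -6 + 7 = 1
  D3 = MIN(7, 1) = 1

Propagation after the edit:
  B9: runs — A8 7->-6; result -12.
  B10: runs — B9 1->-12; result 72.
  F7: runs — B10 -6->72; B9 1->-12; result 72.
  F4: runs — F7 1->72; F7 1->72; result 144.
  H1: runs — F4 2->144; B9 1->-12; result -12.
  H12: runs — H1 1->-12; B10 -6->72; result -12.
  H4: runs — H12 -6->-12; result 72.
  F6: runs — H12 -6->-12; H4 36->72; result 72.
  A7: runs — F6 36->72; A8 7->-6; result 66.
  H11: runs — A7 43->66; H12 -6->-12; result 66.
  E7: runs — H11 43->66; result 66.
  G3: runs — H11 43->66; E7 43->66; result 66.
  A1: runs — G3 43->66; G3 43->66; result 132.
  A11: runs — G3 43->66; A8 7->-6; result -6.
  B4: runs — A1 86->132; H12 -6->-12; result -12.
  C3: runs — B4 -6->-12; A11 7->-6; result -18.
  D3: runs — A11 7->-6; C3 1->-18; result -18.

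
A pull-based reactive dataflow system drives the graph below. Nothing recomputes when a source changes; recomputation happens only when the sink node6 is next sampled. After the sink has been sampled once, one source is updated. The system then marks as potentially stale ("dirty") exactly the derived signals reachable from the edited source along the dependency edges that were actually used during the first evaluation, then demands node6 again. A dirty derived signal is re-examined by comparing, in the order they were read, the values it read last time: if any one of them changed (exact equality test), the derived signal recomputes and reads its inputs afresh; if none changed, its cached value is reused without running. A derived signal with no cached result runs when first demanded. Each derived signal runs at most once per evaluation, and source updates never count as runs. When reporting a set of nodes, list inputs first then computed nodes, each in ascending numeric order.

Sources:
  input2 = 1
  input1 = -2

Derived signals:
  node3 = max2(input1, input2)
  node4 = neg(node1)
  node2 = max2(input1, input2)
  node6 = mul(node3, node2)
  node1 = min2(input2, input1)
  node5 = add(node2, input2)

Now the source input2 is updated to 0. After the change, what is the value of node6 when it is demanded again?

New value of node6: 0.

First evaluation (everything demanded from the output):
  node2 = max2(-2, 1) = 1
  node3 = max2(-2, 1) = 1
  node6 = mul(1, 1) = 1

Propagation after the edit:
  node2: runs — input2 1->0; result 0.
  node3: runs — input2 1->0; result 0.
  node6: runs — node3 1->0; node2 1->0; result 0.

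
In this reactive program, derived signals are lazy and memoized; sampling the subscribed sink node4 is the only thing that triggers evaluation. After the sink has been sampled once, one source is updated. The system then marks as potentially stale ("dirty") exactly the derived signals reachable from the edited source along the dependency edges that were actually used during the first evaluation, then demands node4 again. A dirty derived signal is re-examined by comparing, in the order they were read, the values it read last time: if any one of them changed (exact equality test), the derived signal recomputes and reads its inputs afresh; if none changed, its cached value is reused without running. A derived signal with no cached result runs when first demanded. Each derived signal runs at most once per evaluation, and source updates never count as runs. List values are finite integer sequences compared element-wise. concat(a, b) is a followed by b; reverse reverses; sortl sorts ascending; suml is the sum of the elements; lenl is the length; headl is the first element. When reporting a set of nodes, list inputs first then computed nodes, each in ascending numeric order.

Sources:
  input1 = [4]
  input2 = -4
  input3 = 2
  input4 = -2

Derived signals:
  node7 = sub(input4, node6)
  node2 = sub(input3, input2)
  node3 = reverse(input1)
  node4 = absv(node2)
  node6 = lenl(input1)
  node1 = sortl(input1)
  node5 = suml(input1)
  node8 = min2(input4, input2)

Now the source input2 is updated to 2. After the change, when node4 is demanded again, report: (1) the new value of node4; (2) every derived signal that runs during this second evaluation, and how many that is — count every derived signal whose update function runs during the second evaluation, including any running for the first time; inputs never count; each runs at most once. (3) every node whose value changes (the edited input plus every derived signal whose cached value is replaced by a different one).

First demand of the output computes:
  node2 = sub(2, -4) = 6
  node4 = absv(6) = 6

After the edit, cleaning proceeds:
  node2: a read changed (input2 -4->2) — executes, giving 0.
  node4: a read changed (node2 6->0) — executes, giving 0.

Demanding node4 again yields 0.
2 derived signals run: node2, node4.
The nodes whose values change: input2, node2, node4.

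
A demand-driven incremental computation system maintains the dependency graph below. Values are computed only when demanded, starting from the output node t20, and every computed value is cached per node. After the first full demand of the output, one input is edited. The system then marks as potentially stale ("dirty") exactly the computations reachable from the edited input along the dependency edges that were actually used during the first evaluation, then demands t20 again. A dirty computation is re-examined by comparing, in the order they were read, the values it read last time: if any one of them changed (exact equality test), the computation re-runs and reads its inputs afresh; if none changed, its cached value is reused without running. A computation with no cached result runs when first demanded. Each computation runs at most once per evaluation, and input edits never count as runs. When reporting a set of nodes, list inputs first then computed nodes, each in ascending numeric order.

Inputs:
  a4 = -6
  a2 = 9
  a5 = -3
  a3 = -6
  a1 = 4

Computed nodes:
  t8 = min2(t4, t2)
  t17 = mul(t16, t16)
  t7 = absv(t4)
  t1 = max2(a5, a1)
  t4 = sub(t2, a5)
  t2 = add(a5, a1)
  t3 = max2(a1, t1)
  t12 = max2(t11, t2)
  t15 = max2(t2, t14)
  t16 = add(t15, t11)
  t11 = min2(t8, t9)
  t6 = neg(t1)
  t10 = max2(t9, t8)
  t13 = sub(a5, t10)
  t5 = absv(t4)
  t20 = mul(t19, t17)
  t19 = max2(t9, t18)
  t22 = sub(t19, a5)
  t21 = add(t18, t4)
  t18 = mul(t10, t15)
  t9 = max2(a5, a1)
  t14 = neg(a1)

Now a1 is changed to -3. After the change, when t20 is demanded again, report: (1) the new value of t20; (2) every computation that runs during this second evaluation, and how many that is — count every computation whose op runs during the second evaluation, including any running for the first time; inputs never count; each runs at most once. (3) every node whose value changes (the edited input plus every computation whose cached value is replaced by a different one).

First evaluation (everything demanded from the output):
  t2 = add(-3, 4) = 1
  t4 = sub(1, -3) = 4
  t8 = min2(4, 1) = 1
  t9 = max2(-3, 4) = 4
  t10 = max2(4, 1) = 4
  t11 = min2(1, 4) = 1
  t14 = neg(4) = -4
  t15 = max2(1, -4) = 1
  t16 = add(1, 1) = 2
  t17 = mul(2, 2) = 4
  t18 = mul(4, 1) = 4
  t19 = max2(4, 4) = 4
  t20 = mul(4, 4) = 16

Propagation after the edit:
  t2: runs — a1 4->-3; result -6.
  t4: runs — t2 1->-6; result -3.
  t8: runs — t4 4->-3; t2 1->-6; result -6.
  t9: runs — a1 4->-3; result -3.
  t10: runs — t9 4->-3; t8 1->-6; result -3.
  t11: runs — t8 1->-6; t9 4->-3; result -6.
  t14: runs — a1 4->-3; result 3.
  t15: runs — t2 1->-6; t14 -4->3; result 3.
  t16: runs — t15 1->3; t11 1->-6; result -3.
  t17: runs — t16 2->-3; t16 2->-3; result 9.
  t18: runs — t10 4->-3; t15 1->3; result -9.
  t19: runs — t9 4->-3; t18 4->-9; result -3.
  t20: runs — t19 4->-3; t17 4->9; result -27.

New value of t20: -27.
Computations that run: t2, t4, t8, t9, t10, t11, t14, t15, t16, t17, t18, t19, t20 — 13 in total.
Values that change: a1, t2, t4, t8, t9, t10, t11, t14, t15, t16, t17, t18, t19, t20.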